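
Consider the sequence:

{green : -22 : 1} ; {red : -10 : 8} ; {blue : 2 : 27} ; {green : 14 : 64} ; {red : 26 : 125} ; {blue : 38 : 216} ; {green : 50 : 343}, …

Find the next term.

{red : 62 : 512}

Colour: repeats green → red → blue; green, red, blue, green, red, blue, green → red.
For the second component, +12 each step: -22, -10, 2, 14, 26, 38, 50 → 62.
Third component: perfect cubes: 1³, 2³, 3³, …; 1, 8, 27, 64, 125, 216, 343 → 512.
Combining the parts gives {red : 62 : 512}.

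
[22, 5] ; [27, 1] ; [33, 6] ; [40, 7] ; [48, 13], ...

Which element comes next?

First entry: 22, 27, 33, 40, 48 → 57 (differences are 5, 6, 7, … (increasing by 1 each time)).
Second entry: each term is the sum of the two before it, so 5, 1, 6, 7, 13 → 20.
Combining the parts gives [57, 20].

[57, 20]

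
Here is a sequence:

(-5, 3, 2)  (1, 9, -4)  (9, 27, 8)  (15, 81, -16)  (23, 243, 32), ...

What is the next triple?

(29, 729, -64)

First part: alternating steps +6, +8, +6, +8, …, so -5, 1, 9, 15, 23 → 29.
Second part: ×3 each step; 3, 9, 27, 81, 243 → 729.
Third part: ×(-2) each step; 2, -4, 8, -16, 32 → -64.
So the next triple is (29, 729, -64).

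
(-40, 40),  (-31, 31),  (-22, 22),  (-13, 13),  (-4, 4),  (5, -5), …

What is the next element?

(14, -14)

First entry goes -40, -31, -22, -13, -4, 5 → 14 (+9 each step).
Second entry goes 40, 31, 22, 13, 4, -5 → -14 (always the negative of the first entry).
Combining the parts gives (14, -14).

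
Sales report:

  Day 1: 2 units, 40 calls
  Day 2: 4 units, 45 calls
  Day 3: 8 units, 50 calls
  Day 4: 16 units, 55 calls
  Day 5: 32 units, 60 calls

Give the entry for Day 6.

64 units, 65 calls

For the units, ×2 each step: 2, 4, 8, 16, 32 → 64.
Calls — +5 each step: 40, 45, 50, 55, 60 → 65.
So the next row is 64 units, 65 calls.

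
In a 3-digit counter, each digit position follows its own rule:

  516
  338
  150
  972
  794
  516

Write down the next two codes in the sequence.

338, 150

First digit: −2 each step, mod 10, so 5, 3, 1, 9, 7, 5 → 3 → 1.
Second digit: +2 each step, mod 10, so 1, 3, 5, 7, 9, 1 → 3 → 5.
Third digit: +2 each step, mod 10, so 6, 8, 0, 2, 4, 6 → 8 → 0.
So the next two codes are 338 and 150.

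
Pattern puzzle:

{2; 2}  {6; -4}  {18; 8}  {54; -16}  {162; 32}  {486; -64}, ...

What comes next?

First entry — ×3 each step: 2, 6, 18, 54, 162, 486 → 1458.
Second entry: ×(-2) each step, so 2, -4, 8, -16, 32, -64 → 128.
So the next tuple is {1458; 128}.

{1458; 128}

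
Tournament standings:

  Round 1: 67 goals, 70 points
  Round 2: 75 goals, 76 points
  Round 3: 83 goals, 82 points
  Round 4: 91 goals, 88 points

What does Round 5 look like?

99 goals, 94 points

Goals: +8 each step, so 67, 75, 83, 91 → 99.
Points — +6 each step: 70, 76, 82, 88 → 94.
Combining the parts gives 99 goals, 94 points.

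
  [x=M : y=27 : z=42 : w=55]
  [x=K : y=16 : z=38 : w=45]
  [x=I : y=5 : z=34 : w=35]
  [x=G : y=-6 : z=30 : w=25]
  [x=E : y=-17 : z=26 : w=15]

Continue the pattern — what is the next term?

X: letters move back 2 places in the alphabet; M, K, I, G, E → C.
Y: −11 each step, so 27, 16, 5, -6, -17 → -28.
Z: −4 each step, so 42, 38, 34, 30, 26 → 22.
For the w, −10 each step: 55, 45, 35, 25, 15 → 5.
Combining the parts gives [x=C : y=-28 : z=22 : w=5].

[x=C : y=-28 : z=22 : w=5]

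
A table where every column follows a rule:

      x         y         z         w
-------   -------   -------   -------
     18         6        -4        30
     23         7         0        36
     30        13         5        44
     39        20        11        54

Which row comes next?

Column x goes 18, 23, 30, 39 → 50 (differences are 5, 7, 9, … (increasing by 2 each time)).
Column y: each term is the sum of the two before it, so 6, 7, 13, 20 → 33.
For the column z, differences are 4, 5, 6, … (increasing by 1 each time): -4, 0, 5, 11 → 18.
For the column w, differences are 6, 8, 10, … (increasing by 2 each time): 30, 36, 44, 54 → 66.
Putting it together: 50  33  18  66.

50  33  18  66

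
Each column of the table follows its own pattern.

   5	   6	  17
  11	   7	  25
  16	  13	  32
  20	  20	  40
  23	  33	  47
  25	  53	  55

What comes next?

26  86  62

First component — differences are 6, 5, 4, … (decreasing by 1 each time): 5, 11, 16, 20, 23, 25 → 26.
Second component — each term is the sum of the two before it: 6, 7, 13, 20, 33, 53 → 86.
Third component: alternating steps +8, +7, +8, +7, …, so 17, 25, 32, 40, 47, 55 → 62.
So the next row is 26  86  62.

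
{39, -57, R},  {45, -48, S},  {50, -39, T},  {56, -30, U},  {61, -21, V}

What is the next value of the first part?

For the first part, alternating steps +6, +5, +6, +5, …: 39, 45, 50, 56, 61 → 67.
Second part: +9 each step; -57, -48, -39, -30, -21 → -12.
For the letter, letters move forward 1 place in the alphabet: R, S, T, U, V → W.

67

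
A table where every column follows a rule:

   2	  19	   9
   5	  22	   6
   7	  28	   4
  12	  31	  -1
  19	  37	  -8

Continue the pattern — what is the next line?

31  40  -20

First component goes 2, 5, 7, 12, 19 → 31 (each term is the sum of the two before it).
Second component: alternating steps +3, +6, +3, +6, …, so 19, 22, 28, 31, 37 → 40.
Third component goes 9, 6, 4, -1, -8 → -20 (together with the first component always sums to 11).
Combining the parts gives 31  40  -20.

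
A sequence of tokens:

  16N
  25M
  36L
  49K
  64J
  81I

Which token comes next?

First component: perfect squares: 4², 5², 6², …; 16, 25, 36, 49, 64, 81 → 100.
Letter: N, M, L, K, J, I → H (letters move back 1 place in the alphabet).
Putting it together: 100H.

100H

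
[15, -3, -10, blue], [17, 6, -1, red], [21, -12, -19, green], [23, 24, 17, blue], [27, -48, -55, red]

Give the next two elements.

First part goes 15, 17, 21, 23, 27 → 29 → 33 (alternating steps +2, +4, +2, +4, …).
Second part: ×(-2) each step; -3, 6, -12, 24, -48 → 96 → -192.
Third part: always 7 less than the second part, so -10, -1, -19, 17, -55 → 89 → -199.
Colour: repeats blue → red → green, so blue, red, green, blue, red → green → blue.
Putting the parts together: [29, 96, 89, green] and then [33, -192, -199, blue].

[29, 96, 89, green], [33, -192, -199, blue]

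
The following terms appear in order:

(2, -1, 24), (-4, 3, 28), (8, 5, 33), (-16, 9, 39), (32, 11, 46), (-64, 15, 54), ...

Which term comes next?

(128, 17, 63)

First slot: ×(-2) each step; 2, -4, 8, -16, 32, -64 → 128.
Second slot — alternating steps +4, +2, +4, +2, …: -1, 3, 5, 9, 11, 15 → 17.
Third slot — differences are 4, 5, 6, … (increasing by 1 each time): 24, 28, 33, 39, 46, 54 → 63.
Putting it together: (128, 17, 63).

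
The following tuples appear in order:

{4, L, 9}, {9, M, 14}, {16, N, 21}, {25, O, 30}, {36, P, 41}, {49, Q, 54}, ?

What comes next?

For the first coordinate, perfect squares: 2², 3², 4², …: 4, 9, 16, 25, 36, 49 → 64.
For the letter, letters move forward 1 place in the alphabet: L, M, N, O, P, Q → R.
Third coordinate: always 5 more than the first coordinate; 9, 14, 21, 30, 41, 54 → 69.
So the next tuple is {64, R, 69}.

{64, R, 69}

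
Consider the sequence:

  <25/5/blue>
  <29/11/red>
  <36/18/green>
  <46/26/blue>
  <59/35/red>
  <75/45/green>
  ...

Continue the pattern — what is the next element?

First entry — differences are 4, 7, 10, … (increasing by 3 each time): 25, 29, 36, 46, 59, 75 → 94.
Second entry goes 5, 11, 18, 26, 35, 45 → 56 (differences are 6, 7, 8, … (increasing by 1 each time)).
Colour — repeats blue → red → green: blue, red, green, blue, red, green → blue.
So the next element is <94/56/blue>.

<94/56/blue>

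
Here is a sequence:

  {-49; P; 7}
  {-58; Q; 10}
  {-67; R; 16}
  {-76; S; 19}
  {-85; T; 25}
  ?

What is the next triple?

First entry — −9 each step: -49, -58, -67, -76, -85 → -94.
Letter: P, Q, R, S, T → U (letters move forward 1 place in the alphabet).
Third entry: alternating steps +3, +6, +3, +6, …; 7, 10, 16, 19, 25 → 28.
Putting it together: {-94; U; 28}.

{-94; U; 28}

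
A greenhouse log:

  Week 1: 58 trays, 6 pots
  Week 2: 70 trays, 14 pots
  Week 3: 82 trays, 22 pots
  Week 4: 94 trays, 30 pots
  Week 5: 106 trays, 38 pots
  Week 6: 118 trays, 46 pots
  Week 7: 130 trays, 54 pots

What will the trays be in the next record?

142

Trays goes 58, 70, 82, 94, 106, 118, 130 → 142 (+12 each step).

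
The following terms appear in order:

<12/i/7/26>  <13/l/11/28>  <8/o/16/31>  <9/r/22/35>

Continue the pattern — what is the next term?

For the first part, alternating steps +1, −5, +1, −5, …: 12, 13, 8, 9 → 4.
Letter: i, l, o, r → u (letters move forward 3 places in the alphabet).
Third part — differences are 4, 5, 6, … (increasing by 1 each time): 7, 11, 16, 22 → 29.
For the fourth part, differences are 2, 3, 4, … (increasing by 1 each time): 26, 28, 31, 35 → 40.
Combining the parts gives <4/u/29/40>.

<4/u/29/40>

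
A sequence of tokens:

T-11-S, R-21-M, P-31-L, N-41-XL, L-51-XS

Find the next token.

J-61-S

Letter: T, R, P, N, L → J (letters move back 2 places in the alphabet).
For the second component, +10 each step: 11, 21, 31, 41, 51 → 61.
Size — runs through clothing sizes XS→XL: S, M, L, XL, XS → S.
Combining the parts gives J-61-S.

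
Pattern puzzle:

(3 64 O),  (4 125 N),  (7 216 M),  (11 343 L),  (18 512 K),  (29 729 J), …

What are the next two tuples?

(47 1000 I), (76 1331 H)

First part: each term is the sum of the two before it; 3, 4, 7, 11, 18, 29 → 47 → 76.
Second part: 64, 125, 216, 343, 512, 729 → 1000 → 1331 (perfect cubes: 4³, 5³, 6³, …).
Letter: letters move back 1 place in the alphabet; O, N, M, L, K, J → I → H.
So the next two tuples are (47 1000 I) and (76 1331 H).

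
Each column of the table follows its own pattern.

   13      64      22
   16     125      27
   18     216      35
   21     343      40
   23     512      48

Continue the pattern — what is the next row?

First component: 13, 16, 18, 21, 23 → 26 (alternating steps +3, +2, +3, +2, …).
Second component goes 64, 125, 216, 343, 512 → 729 (perfect cubes: 4³, 5³, 6³, …).
Third component goes 22, 27, 35, 40, 48 → 53 (alternating steps +5, +8, +5, +8, …).
Putting it together: 26  729  53.

26  729  53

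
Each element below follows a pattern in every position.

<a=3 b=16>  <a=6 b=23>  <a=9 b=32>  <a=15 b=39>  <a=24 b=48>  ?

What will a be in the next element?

39

A goes 3, 6, 9, 15, 24 → 39 (each term is the sum of the two before it).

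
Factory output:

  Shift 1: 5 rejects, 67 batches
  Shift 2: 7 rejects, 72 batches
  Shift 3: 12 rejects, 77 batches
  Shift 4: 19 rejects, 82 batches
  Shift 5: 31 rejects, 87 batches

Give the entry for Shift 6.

Rejects: each term is the sum of the two before it, so 5, 7, 12, 19, 31 → 50.
Batches goes 67, 72, 77, 82, 87 → 92 (+5 each step).
So the next row is 50 rejects, 92 batches.

50 rejects, 92 batches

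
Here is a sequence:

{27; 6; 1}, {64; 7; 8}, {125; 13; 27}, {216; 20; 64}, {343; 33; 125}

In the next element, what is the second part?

Second part: each term is the sum of the two before it, so 6, 7, 13, 20, 33 → 53.

53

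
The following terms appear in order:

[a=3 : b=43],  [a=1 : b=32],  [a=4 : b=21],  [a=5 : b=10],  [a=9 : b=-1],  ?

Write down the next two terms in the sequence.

[a=14 : b=-12], [a=23 : b=-23]

A: each term is the sum of the two before it, so 3, 1, 4, 5, 9 → 14 → 23.
B: −11 each step; 43, 32, 21, 10, -1 → -12 → -23.
So the next two terms are [a=14 : b=-12] and [a=23 : b=-23].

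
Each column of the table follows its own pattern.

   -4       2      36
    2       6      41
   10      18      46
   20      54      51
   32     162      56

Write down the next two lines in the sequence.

46  486  61; 62  1458  66

First component: -4, 2, 10, 20, 32 → 46 → 62 (differences are 6, 8, 10, … (increasing by 2 each time)).
Second component: 2, 6, 18, 54, 162 → 486 → 1458 (×3 each step).
Third component: +5 each step; 36, 41, 46, 51, 56 → 61 → 66.
So the next two lines are 46  486  61 and 62  1458  66.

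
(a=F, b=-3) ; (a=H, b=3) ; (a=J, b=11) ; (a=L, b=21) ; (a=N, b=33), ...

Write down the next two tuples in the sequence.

A: letters move forward 2 places in the alphabet; F, H, J, L, N → P → R.
B: differences are 6, 8, 10, … (increasing by 2 each time), so -3, 3, 11, 21, 33 → 47 → 63.
Putting the parts together: (a=P, b=47) and then (a=R, b=63).

(a=P, b=47), (a=R, b=63)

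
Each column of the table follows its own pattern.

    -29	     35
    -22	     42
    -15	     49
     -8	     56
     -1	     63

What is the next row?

6  70

First component: +7 each step, so -29, -22, -15, -8, -1 → 6.
Second component: 35, 42, 49, 56, 63 → 70 (+7 each step).
Combining the parts gives 6  70.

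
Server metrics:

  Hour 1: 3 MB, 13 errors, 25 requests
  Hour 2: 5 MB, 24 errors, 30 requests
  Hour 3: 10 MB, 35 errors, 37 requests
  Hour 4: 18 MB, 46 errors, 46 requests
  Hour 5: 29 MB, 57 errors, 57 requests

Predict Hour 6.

43 MB, 68 errors, 70 requests

MB: 3, 5, 10, 18, 29 → 43 (differences are 2, 5, 8, … (increasing by 3 each time)).
For the errors, +11 each step: 13, 24, 35, 46, 57 → 68.
Requests goes 25, 30, 37, 46, 57 → 70 (differences are 5, 7, 9, … (increasing by 2 each time)).
Combining the parts gives 43 MB, 68 errors, 70 requests.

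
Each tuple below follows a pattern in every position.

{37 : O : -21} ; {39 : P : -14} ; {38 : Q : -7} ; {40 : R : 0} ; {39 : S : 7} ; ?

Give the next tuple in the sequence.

First value — alternating steps +2, −1, +2, −1, …: 37, 39, 38, 40, 39 → 41.
Letter: letters move forward 1 place in the alphabet; O, P, Q, R, S → T.
Third value: +7 each step, so -21, -14, -7, 0, 7 → 14.
Combining the parts gives {41 : T : 14}.

{41 : T : 14}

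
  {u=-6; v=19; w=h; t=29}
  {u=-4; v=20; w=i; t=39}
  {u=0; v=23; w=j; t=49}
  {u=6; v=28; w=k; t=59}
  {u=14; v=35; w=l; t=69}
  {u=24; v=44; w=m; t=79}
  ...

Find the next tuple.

{u=36; v=55; w=n; t=89}

U — differences are 2, 4, 6, … (increasing by 2 each time): -6, -4, 0, 6, 14, 24 → 36.
For the v, differences are 1, 3, 5, … (increasing by 2 each time): 19, 20, 23, 28, 35, 44 → 55.
W — letters move forward 1 place in the alphabet: h, i, j, k, l, m → n.
T: +10 each step; 29, 39, 49, 59, 69, 79 → 89.
So the next tuple is {u=36; v=55; w=n; t=89}.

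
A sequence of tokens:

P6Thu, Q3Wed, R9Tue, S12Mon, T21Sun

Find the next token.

Letter goes P, Q, R, S, T → U (letters move forward 1 place in the alphabet).
Second component: each term is the sum of the two before it; 6, 3, 9, 12, 21 → 33.
Day: runs backward through the weekdays Mon→Sun, so Thu, Wed, Tue, Mon, Sun → Sat.
Putting it together: U33Sat.

U33Sat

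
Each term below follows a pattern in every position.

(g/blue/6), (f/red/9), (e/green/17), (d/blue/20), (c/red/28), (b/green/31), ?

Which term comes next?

(a/blue/39)

For the letter, letters move back 1 place in the alphabet: g, f, e, d, c, b → a.
Colour: repeats blue → red → green; blue, red, green, blue, red, green → blue.
Third slot goes 6, 9, 17, 20, 28, 31 → 39 (alternating steps +3, +8, +3, +8, …).
Putting it together: (a/blue/39).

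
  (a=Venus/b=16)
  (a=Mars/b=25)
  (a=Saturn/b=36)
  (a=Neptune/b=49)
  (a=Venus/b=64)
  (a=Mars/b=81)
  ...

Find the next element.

(a=Saturn/b=100)

A: repeats Venus → Mars → Saturn → Neptune, so Venus, Mars, Saturn, Neptune, Venus, Mars → Saturn.
B goes 16, 25, 36, 49, 64, 81 → 100 (perfect squares: 4², 5², 6², …).
Putting it together: (a=Saturn/b=100).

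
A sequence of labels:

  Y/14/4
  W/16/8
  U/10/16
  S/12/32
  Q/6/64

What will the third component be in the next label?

For the letter, letters move back 2 places in the alphabet: Y, W, U, S, Q → O.
Second component goes 14, 16, 10, 12, 6 → 8 (alternating steps +2, −6, +2, −6, …).
Third component goes 4, 8, 16, 32, 64 → 128 (×2 each step).

128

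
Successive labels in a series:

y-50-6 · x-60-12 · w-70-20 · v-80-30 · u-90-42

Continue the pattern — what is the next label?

Letter — letters move back 1 place in the alphabet: y, x, w, v, u → t.
Second component: +10 each step; 50, 60, 70, 80, 90 → 100.
Third component: differences are 6, 8, 10, … (increasing by 2 each time); 6, 12, 20, 30, 42 → 56.
Putting it together: t-100-56.

t-100-56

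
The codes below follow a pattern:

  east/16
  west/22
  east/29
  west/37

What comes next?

east/46

Direction goes east, west, east, west → east (alternates east ↔ west).
Second component — differences are 6, 7, 8, … (increasing by 1 each time): 16, 22, 29, 37 → 46.
Combining the parts gives east/46.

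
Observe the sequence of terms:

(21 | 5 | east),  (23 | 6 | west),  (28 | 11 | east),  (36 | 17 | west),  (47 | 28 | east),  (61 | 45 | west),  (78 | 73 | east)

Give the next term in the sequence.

(98 | 118 | west)

First part — differences are 2, 5, 8, … (increasing by 3 each time): 21, 23, 28, 36, 47, 61, 78 → 98.
Second part: each term is the sum of the two before it; 5, 6, 11, 17, 28, 45, 73 → 118.
For the direction, alternates east ↔ west: east, west, east, west, east, west, east → west.
So the next term is (98 | 118 | west).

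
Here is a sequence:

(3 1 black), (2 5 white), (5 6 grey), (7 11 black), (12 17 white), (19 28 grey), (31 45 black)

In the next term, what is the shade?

white

For the first component, each term is the sum of the two before it: 3, 2, 5, 7, 12, 19, 31 → 50.
Second component: 1, 5, 6, 11, 17, 28, 45 → 73 (each term is the sum of the two before it).
Shade: black, white, grey, black, white, grey, black → white (repeats black → white → grey).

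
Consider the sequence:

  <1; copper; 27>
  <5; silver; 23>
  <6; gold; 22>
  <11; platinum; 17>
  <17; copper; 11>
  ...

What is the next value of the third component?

First component: each term is the sum of the two before it, so 1, 5, 6, 11, 17 → 28.
Third component: together with the first component always sums to 28, so 27, 23, 22, 17, 11 → 0.

0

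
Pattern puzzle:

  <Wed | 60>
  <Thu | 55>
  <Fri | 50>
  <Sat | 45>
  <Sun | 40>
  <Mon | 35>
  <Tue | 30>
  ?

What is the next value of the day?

Day — runs through the weekdays Mon→Sun: Wed, Thu, Fri, Sat, Sun, Mon, Tue → Wed.
Second value: −5 each step; 60, 55, 50, 45, 40, 35, 30 → 25.

Wed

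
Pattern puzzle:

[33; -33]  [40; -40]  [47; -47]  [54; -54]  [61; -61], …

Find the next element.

First coordinate: +7 each step, so 33, 40, 47, 54, 61 → 68.
Second coordinate — always the negative of the first coordinate: -33, -40, -47, -54, -61 → -68.
So the next element is [68; -68].

[68; -68]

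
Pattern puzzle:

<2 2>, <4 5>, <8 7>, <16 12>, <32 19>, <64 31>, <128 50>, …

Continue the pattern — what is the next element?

<256 81>

First entry: ×2 each step; 2, 4, 8, 16, 32, 64, 128 → 256.
For the second entry, each term is the sum of the two before it: 2, 5, 7, 12, 19, 31, 50 → 81.
Combining the parts gives <256 81>.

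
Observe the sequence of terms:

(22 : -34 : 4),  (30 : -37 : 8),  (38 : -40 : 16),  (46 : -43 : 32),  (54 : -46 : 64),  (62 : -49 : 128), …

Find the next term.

(70 : -52 : 256)

First coordinate: +8 each step, so 22, 30, 38, 46, 54, 62 → 70.
Second coordinate: −3 each step, so -34, -37, -40, -43, -46, -49 → -52.
Third coordinate: 4, 8, 16, 32, 64, 128 → 256 (×2 each step).
So the next term is (70 : -52 : 256).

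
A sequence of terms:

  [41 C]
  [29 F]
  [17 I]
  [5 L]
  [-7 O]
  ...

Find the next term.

First coordinate — −12 each step: 41, 29, 17, 5, -7 → -19.
Letter goes C, F, I, L, O → R (letters move forward 3 places in the alphabet).
Putting it together: [-19 R].

[-19 R]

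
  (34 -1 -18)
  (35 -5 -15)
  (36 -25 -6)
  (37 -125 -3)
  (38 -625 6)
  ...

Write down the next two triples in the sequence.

First component: +1 each step, so 34, 35, 36, 37, 38 → 39 → 40.
Second component — ×5 each step: -1, -5, -25, -125, -625 → -3125 → -15625.
Third component: -18, -15, -6, -3, 6 → 9 → 18 (alternating steps +3, +9, +3, +9, …).
So the next two triples are (39 -3125 9) and (40 -15625 18).

(39 -3125 9), (40 -15625 18)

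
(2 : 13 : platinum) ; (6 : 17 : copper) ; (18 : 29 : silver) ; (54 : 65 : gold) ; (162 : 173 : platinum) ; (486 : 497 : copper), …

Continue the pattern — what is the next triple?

(1458 : 1469 : silver)

First coordinate: ×3 each step, so 2, 6, 18, 54, 162, 486 → 1458.
Second coordinate: 13, 17, 29, 65, 173, 497 → 1469 (always 11 more than the first coordinate).
Metal: platinum, copper, silver, gold, platinum, copper → silver (repeats platinum → copper → silver → gold).
Putting it together: (1458 : 1469 : silver).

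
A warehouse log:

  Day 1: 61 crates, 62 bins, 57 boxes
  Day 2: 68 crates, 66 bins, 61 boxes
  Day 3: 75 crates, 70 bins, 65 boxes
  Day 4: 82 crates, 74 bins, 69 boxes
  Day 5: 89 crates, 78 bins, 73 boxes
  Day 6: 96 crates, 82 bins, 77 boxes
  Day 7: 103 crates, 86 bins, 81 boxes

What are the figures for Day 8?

Crates: +7 each step; 61, 68, 75, 82, 89, 96, 103 → 110.
For the bins, +4 each step: 62, 66, 70, 74, 78, 82, 86 → 90.
For the boxes, always 5 less than the bins: 57, 61, 65, 69, 73, 77, 81 → 85.
So the next row is 110 crates, 90 bins, 85 boxes.

110 crates, 90 bins, 85 boxes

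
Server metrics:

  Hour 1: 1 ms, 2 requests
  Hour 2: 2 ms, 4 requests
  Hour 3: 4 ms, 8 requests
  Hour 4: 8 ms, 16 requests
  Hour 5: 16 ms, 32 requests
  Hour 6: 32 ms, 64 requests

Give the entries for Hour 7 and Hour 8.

Ms: 1, 2, 4, 8, 16, 32 → 64 → 128 (×2 each step).
For the requests, always 2 × the ms: 2, 4, 8, 16, 32, 64 → 128 → 256.
So the next two rows are 64 ms, 128 requests and 128 ms, 256 requests.

64 ms, 128 requests; 128 ms, 256 requests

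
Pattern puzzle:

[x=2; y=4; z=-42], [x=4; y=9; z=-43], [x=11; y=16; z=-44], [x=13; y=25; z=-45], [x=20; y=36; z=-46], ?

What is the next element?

X: 2, 4, 11, 13, 20 → 22 (alternating steps +2, +7, +2, +7, …).
Y: perfect squares: 2², 3², 4², …, so 4, 9, 16, 25, 36 → 49.
Z — −1 each step: -42, -43, -44, -45, -46 → -47.
Combining the parts gives [x=22; y=49; z=-47].

[x=22; y=49; z=-47]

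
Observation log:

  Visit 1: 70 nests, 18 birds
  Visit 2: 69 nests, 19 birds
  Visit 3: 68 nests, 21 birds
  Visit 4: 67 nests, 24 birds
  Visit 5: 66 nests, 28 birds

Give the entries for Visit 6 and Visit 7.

For the nests, −1 each step: 70, 69, 68, 67, 66 → 65 → 64.
For the birds, differences are 1, 2, 3, … (increasing by 1 each time): 18, 19, 21, 24, 28 → 33 → 39.
So the next two records are 65 nests, 33 birds and 64 nests, 39 birds.

65 nests, 33 birds; 64 nests, 39 birds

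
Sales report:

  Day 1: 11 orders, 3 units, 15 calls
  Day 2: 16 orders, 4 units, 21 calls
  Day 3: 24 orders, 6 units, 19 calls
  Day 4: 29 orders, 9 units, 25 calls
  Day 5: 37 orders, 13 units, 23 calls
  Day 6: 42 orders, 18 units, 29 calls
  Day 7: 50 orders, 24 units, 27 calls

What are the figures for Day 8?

For the orders, alternating steps +5, +8, +5, +8, …: 11, 16, 24, 29, 37, 42, 50 → 55.
Units: differences are 1, 2, 3, … (increasing by 1 each time), so 3, 4, 6, 9, 13, 18, 24 → 31.
For the calls, alternating steps +6, −2, +6, −2, …: 15, 21, 19, 25, 23, 29, 27 → 33.
Putting it together: 55 orders, 31 units, 33 calls.

55 orders, 31 units, 33 calls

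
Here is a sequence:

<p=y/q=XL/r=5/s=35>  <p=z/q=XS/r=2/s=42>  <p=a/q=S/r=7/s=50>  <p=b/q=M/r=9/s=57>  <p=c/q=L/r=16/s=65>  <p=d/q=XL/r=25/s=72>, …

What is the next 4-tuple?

P: letters move forward 1 place in the alphabet, wrapping Z→A; y, z, a, b, c, d → e.
For the q, repeats XL → XS → S → M → L: XL, XS, S, M, L, XL → XS.
R — each term is the sum of the two before it: 5, 2, 7, 9, 16, 25 → 41.
S — alternating steps +7, +8, +7, +8, …: 35, 42, 50, 57, 65, 72 → 80.
So the next 4-tuple is <p=e/q=XS/r=41/s=80>.

<p=e/q=XS/r=41/s=80>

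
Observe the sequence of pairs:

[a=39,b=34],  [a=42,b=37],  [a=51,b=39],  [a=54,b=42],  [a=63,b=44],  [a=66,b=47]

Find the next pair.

A: alternating steps +3, +9, +3, +9, …, so 39, 42, 51, 54, 63, 66 → 75.
B: 34, 37, 39, 42, 44, 47 → 49 (alternating steps +3, +2, +3, +2, …).
Putting it together: [a=75,b=49].

[a=75,b=49]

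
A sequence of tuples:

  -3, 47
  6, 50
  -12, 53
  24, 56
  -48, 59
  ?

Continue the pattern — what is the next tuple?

96, 62

First part goes -3, 6, -12, 24, -48 → 96 (×(-2) each step).
For the second part, +3 each step: 47, 50, 53, 56, 59 → 62.
Putting it together: 96, 62.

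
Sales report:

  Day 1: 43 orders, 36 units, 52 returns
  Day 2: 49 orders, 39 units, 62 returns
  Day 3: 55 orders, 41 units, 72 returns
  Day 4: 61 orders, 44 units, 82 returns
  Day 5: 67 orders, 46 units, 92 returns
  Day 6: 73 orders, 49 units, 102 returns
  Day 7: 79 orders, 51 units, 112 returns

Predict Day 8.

85 orders, 54 units, 122 returns

For the orders, +6 each step: 43, 49, 55, 61, 67, 73, 79 → 85.
Units: alternating steps +3, +2, +3, +2, …; 36, 39, 41, 44, 46, 49, 51 → 54.
Returns goes 52, 62, 72, 82, 92, 102, 112 → 122 (+10 each step).
Combining the parts gives 85 orders, 54 units, 122 returns.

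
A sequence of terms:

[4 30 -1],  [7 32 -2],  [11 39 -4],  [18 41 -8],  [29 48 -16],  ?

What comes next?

First part: each term is the sum of the two before it; 4, 7, 11, 18, 29 → 47.
For the second part, alternating steps +2, +7, +2, +7, …: 30, 32, 39, 41, 48 → 50.
Third part — ×2 each step: -1, -2, -4, -8, -16 → -32.
Combining the parts gives [47 50 -32].

[47 50 -32]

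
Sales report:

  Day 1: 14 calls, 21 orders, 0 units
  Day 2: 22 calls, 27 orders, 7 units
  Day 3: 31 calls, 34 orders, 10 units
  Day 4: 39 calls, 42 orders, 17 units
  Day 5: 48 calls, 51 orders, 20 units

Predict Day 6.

56 calls, 61 orders, 27 units

Calls: alternating steps +8, +9, +8, +9, …; 14, 22, 31, 39, 48 → 56.
For the orders, differences are 6, 7, 8, … (increasing by 1 each time): 21, 27, 34, 42, 51 → 61.
Units goes 0, 7, 10, 17, 20 → 27 (alternating steps +7, +3, +7, +3, …).
Combining the parts gives 56 calls, 61 orders, 27 units.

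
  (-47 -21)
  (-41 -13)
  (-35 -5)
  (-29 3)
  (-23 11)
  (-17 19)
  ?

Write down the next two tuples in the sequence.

First component goes -47, -41, -35, -29, -23, -17 → -11 → -5 (+6 each step).
Second component — +8 each step: -21, -13, -5, 3, 11, 19 → 27 → 35.
Putting the parts together: (-11 27) and then (-5 35).

(-11 27), (-5 35)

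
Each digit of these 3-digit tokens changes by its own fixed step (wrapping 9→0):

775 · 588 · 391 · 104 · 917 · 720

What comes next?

533

First digit goes 7, 5, 3, 1, 9, 7 → 5 (−2 each step, mod 10).
For the second digit, +1 each step, mod 10: 7, 8, 9, 0, 1, 2 → 3.
Third digit: +3 each step, mod 10; 5, 8, 1, 4, 7, 0 → 3.
Putting it together: 533.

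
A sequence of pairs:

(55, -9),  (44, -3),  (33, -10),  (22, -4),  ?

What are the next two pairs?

(11, -11), (0, -5)

First component: −11 each step; 55, 44, 33, 22 → 11 → 0.
Second component: -9, -3, -10, -4 → -11 → -5 (alternating steps +6, −7, +6, −7, …).
So the next two pairs are (11, -11) and (0, -5).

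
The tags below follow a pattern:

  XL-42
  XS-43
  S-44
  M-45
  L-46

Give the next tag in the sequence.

XL-47

Size goes XL, XS, S, M, L → XL (runs through clothing sizes XS→XL).
Second component goes 42, 43, 44, 45, 46 → 47 (+1 each step).
Combining the parts gives XL-47.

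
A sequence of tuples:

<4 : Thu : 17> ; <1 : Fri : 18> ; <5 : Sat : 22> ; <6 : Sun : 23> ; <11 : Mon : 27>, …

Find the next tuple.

<17 : Tue : 28>

First value: each term is the sum of the two before it, so 4, 1, 5, 6, 11 → 17.
Day: Thu, Fri, Sat, Sun, Mon → Tue (runs through the weekdays Mon→Sun).
For the third value, alternating steps +1, +4, +1, +4, …: 17, 18, 22, 23, 27 → 28.
Combining the parts gives <17 : Tue : 28>.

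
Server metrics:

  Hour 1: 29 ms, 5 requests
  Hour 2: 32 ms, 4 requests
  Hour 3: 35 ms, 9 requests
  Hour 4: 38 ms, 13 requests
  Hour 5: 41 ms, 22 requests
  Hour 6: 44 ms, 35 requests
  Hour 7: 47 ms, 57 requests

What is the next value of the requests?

92

Requests — each term is the sum of the two before it: 5, 4, 9, 13, 22, 35, 57 → 92.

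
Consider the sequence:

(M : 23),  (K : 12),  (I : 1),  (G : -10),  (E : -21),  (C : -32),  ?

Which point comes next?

Letter: letters move back 2 places in the alphabet, so M, K, I, G, E, C → A.
Second entry: −11 each step, so 23, 12, 1, -10, -21, -32 → -43.
So the next point is (A : -43).

(A : -43)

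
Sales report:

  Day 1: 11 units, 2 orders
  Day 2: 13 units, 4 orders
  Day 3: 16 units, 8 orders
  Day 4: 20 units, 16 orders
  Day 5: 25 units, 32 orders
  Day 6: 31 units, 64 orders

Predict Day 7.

Units goes 11, 13, 16, 20, 25, 31 → 38 (differences are 2, 3, 4, … (increasing by 1 each time)).
Orders — ×2 each step: 2, 4, 8, 16, 32, 64 → 128.
So the next record is 38 units, 128 orders.

38 units, 128 orders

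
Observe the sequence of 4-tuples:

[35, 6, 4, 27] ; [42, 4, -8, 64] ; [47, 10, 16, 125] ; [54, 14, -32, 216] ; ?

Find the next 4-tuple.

[59, 24, 64, 343]

First component goes 35, 42, 47, 54 → 59 (alternating steps +7, +5, +7, +5, …).
Second component: 6, 4, 10, 14 → 24 (each term is the sum of the two before it).
Third component — ×(-2) each step: 4, -8, 16, -32 → 64.
Fourth component: perfect cubes: 3³, 4³, 5³, …, so 27, 64, 125, 216 → 343.
Combining the parts gives [59, 24, 64, 343].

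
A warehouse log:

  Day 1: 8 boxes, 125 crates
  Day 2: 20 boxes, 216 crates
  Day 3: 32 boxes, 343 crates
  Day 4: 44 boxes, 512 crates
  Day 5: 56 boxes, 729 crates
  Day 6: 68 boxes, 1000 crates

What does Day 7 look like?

80 boxes, 1331 crates

Boxes: +12 each step; 8, 20, 32, 44, 56, 68 → 80.
Crates — perfect cubes: 5³, 6³, 7³, …: 125, 216, 343, 512, 729, 1000 → 1331.
So the next line is 80 boxes, 1331 crates.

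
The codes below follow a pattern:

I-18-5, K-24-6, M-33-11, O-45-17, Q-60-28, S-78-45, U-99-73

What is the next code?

Letter goes I, K, M, O, Q, S, U → W (letters move forward 2 places in the alphabet).
Second component: differences are 6, 9, 12, … (increasing by 3 each time); 18, 24, 33, 45, 60, 78, 99 → 123.
Third component — each term is the sum of the two before it: 5, 6, 11, 17, 28, 45, 73 → 118.
So the next code is W-123-118.

W-123-118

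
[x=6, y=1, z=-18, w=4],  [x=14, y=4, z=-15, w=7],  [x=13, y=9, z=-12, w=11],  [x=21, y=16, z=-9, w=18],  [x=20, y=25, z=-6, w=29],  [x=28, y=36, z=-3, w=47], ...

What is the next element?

[x=27, y=49, z=0, w=76]

X: alternating steps +8, −1, +8, −1, …, so 6, 14, 13, 21, 20, 28 → 27.
Y: perfect squares: 1², 2², 3², …; 1, 4, 9, 16, 25, 36 → 49.
Z: +3 each step, so -18, -15, -12, -9, -6, -3 → 0.
W: each term is the sum of the two before it; 4, 7, 11, 18, 29, 47 → 76.
Putting it together: [x=27, y=49, z=0, w=76].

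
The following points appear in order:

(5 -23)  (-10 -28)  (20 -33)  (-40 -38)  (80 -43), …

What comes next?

First component — ×(-2) each step: 5, -10, 20, -40, 80 → -160.
For the second component, −5 each step: -23, -28, -33, -38, -43 → -48.
So the next point is (-160 -48).

(-160 -48)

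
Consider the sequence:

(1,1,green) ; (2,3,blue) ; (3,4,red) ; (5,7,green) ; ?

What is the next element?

First coordinate — each term is the sum of the two before it: 1, 2, 3, 5 → 8.
Second coordinate — each term is the sum of the two before it: 1, 3, 4, 7 → 11.
Colour: green, blue, red, green → blue (repeats green → blue → red).
So the next element is (8,11,blue).

(8,11,blue)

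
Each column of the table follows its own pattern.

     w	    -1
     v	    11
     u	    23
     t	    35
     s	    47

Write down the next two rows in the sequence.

Letter: w, v, u, t, s → r → q (letters move back 1 place in the alphabet).
Second component: +12 each step, so -1, 11, 23, 35, 47 → 59 → 71.
So the next two rows are r  59 and q  71.

r  59; q  71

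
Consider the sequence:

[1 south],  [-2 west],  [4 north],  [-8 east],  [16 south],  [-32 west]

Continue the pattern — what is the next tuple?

First coordinate: ×(-2) each step; 1, -2, 4, -8, 16, -32 → 64.
Direction — repeats south → west → north → east: south, west, north, east, south, west → north.
Combining the parts gives [64 north].

[64 north]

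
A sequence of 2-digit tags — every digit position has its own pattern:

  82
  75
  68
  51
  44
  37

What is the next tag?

20

For the first digit, −1 each step, mod 10: 8, 7, 6, 5, 4, 3 → 2.
Second digit goes 2, 5, 8, 1, 4, 7 → 0 (+3 each step, mod 10).
So the next tag is 20.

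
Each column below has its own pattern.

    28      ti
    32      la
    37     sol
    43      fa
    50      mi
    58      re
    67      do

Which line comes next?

77  ti

First component: 28, 32, 37, 43, 50, 58, 67 → 77 (differences are 4, 5, 6, … (increasing by 1 each time)).
For the note, runs backward through the solfège scale do→ti: ti, la, sol, fa, mi, re, do → ti.
Combining the parts gives 77  ti.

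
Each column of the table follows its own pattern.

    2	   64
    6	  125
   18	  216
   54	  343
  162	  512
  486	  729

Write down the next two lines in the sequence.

First component: 2, 6, 18, 54, 162, 486 → 1458 → 4374 (×3 each step).
Second component — perfect cubes: 4³, 5³, 6³, …: 64, 125, 216, 343, 512, 729 → 1000 → 1331.
Putting the parts together: 1458  1000 and then 4374  1331.

1458  1000; 4374  1331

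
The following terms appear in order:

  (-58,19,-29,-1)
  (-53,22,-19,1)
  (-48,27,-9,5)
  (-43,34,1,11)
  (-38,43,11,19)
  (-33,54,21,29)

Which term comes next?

(-28,67,31,41)

First part goes -58, -53, -48, -43, -38, -33 → -28 (+5 each step).
Second part — differences are 3, 5, 7, … (increasing by 2 each time): 19, 22, 27, 34, 43, 54 → 67.
For the third part, +10 each step: -29, -19, -9, 1, 11, 21 → 31.
Fourth part: differences are 2, 4, 6, … (increasing by 2 each time); -1, 1, 5, 11, 19, 29 → 41.
Combining the parts gives (-28,67,31,41).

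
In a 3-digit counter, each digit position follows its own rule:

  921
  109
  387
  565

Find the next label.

For the first digit, +2 each step, mod 10: 9, 1, 3, 5 → 7.
Second digit: −2 each step, mod 10; 2, 0, 8, 6 → 4.
For the third digit, −2 each step, mod 10: 1, 9, 7, 5 → 3.
Putting it together: 743.

743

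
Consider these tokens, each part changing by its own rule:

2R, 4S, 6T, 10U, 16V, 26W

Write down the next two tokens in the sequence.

42X then 68Y

First component goes 2, 4, 6, 10, 16, 26 → 42 → 68 (each term is the sum of the two before it).
Letter — letters move forward 1 place in the alphabet: R, S, T, U, V, W → X → Y.
So the next two tokens are 42X and 68Y.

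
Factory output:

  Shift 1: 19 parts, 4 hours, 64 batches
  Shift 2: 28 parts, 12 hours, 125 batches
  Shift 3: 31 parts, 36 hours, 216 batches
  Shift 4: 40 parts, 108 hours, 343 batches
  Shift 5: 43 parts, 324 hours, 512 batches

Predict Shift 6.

52 parts, 972 hours, 729 batches

Parts: alternating steps +9, +3, +9, +3, …; 19, 28, 31, 40, 43 → 52.
Hours: 4, 12, 36, 108, 324 → 972 (×3 each step).
Batches goes 64, 125, 216, 343, 512 → 729 (perfect cubes: 4³, 5³, 6³, …).
Putting it together: 52 parts, 972 hours, 729 batches.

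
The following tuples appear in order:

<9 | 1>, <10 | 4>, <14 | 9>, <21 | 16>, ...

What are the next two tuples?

<31 | 25>, <44 | 36>

First slot: 9, 10, 14, 21 → 31 → 44 (differences are 1, 4, 7, … (increasing by 3 each time)).
Second slot: perfect squares: 1², 2², 3², …, so 1, 4, 9, 16 → 25 → 36.
Putting the parts together: <31 | 25> and then <44 | 36>.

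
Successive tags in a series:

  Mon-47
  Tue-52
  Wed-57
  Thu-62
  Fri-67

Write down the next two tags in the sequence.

Day — runs through the weekdays Mon→Sun: Mon, Tue, Wed, Thu, Fri → Sat → Sun.
Second component: +5 each step, so 47, 52, 57, 62, 67 → 72 → 77.
Putting the parts together: Sat-72 and then Sun-77.

Sat-72, Sun-77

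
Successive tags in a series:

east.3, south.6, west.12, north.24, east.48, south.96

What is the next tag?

Direction: repeats east → south → west → north; east, south, west, north, east, south → west.
Second component: 3, 6, 12, 24, 48, 96 → 192 (×2 each step).
Putting it together: west.192.

west.192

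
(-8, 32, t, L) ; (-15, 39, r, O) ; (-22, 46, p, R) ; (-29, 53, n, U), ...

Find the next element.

For the first part, −7 each step: -8, -15, -22, -29 → -36.
Second part — together with the first part always sums to 24: 32, 39, 46, 53 → 60.
First letter: letters move back 2 places in the alphabet; t, r, p, n → l.
Second letter: L, O, R, U → X (letters move forward 3 places in the alphabet).
So the next element is (-36, 60, l, X).

(-36, 60, l, X)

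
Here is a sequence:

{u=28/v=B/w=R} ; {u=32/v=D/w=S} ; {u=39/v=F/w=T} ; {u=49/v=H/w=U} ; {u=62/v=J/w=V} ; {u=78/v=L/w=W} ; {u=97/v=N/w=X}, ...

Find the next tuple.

{u=119/v=P/w=Y}

U: differences are 4, 7, 10, … (increasing by 3 each time), so 28, 32, 39, 49, 62, 78, 97 → 119.
V goes B, D, F, H, J, L, N → P (letters move forward 2 places in the alphabet).
W: letters move forward 1 place in the alphabet, so R, S, T, U, V, W, X → Y.
Combining the parts gives {u=119/v=P/w=Y}.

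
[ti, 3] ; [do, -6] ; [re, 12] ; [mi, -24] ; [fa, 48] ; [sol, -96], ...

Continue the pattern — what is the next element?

[la, 192]

Note: runs through the solfège scale do→ti, so ti, do, re, mi, fa, sol → la.
Second coordinate: ×(-2) each step; 3, -6, 12, -24, 48, -96 → 192.
Putting it together: [la, 192].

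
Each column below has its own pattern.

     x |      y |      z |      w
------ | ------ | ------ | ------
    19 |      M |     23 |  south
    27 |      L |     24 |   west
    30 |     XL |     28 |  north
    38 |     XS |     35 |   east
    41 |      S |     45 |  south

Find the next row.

49  M  58  west

Column x: alternating steps +8, +3, +8, +3, …, so 19, 27, 30, 38, 41 → 49.
For the column y, runs through clothing sizes XS→XL: M, L, XL, XS, S → M.
Column z goes 23, 24, 28, 35, 45 → 58 (differences are 1, 4, 7, … (increasing by 3 each time)).
Column w: repeats south → west → north → east, so south, west, north, east, south → west.
Combining the parts gives 49  M  58  west.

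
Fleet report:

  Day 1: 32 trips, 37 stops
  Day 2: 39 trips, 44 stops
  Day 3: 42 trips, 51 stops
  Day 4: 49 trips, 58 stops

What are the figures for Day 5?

Trips: 32, 39, 42, 49 → 52 (alternating steps +7, +3, +7, +3, …).
Stops: +7 each step, so 37, 44, 51, 58 → 65.
So the next row is 52 trips, 65 stops.

52 trips, 65 stops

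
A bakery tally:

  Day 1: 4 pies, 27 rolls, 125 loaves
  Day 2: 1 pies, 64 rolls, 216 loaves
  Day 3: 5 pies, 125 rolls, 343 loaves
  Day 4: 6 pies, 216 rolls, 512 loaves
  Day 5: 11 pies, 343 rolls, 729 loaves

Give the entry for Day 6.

17 pies, 512 rolls, 1000 loaves

Pies: each term is the sum of the two before it, so 4, 1, 5, 6, 11 → 17.
Rolls: perfect cubes: 3³, 4³, 5³, …, so 27, 64, 125, 216, 343 → 512.
Loaves — perfect cubes: 5³, 6³, 7³, …: 125, 216, 343, 512, 729 → 1000.
Combining the parts gives 17 pies, 512 rolls, 1000 loaves.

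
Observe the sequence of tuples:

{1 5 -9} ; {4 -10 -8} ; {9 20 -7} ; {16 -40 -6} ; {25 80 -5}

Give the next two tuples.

{36 -160 -4}, {49 320 -3}

First component: perfect squares: 1², 2², 3², …; 1, 4, 9, 16, 25 → 36 → 49.
Second component goes 5, -10, 20, -40, 80 → -160 → 320 (×(-2) each step).
Third component — +1 each step: -9, -8, -7, -6, -5 → -4 → -3.
So the next two tuples are {36 -160 -4} and {49 320 -3}.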